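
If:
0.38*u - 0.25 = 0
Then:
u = 0.66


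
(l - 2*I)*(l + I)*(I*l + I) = I*l^3 + l^2 + I*l^2 + l + 2*I*l + 2*I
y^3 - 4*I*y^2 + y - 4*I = (y - 4*I)*(y - I)*(y + I)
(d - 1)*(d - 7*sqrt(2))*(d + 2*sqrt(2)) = d^3 - 5*sqrt(2)*d^2 - d^2 - 28*d + 5*sqrt(2)*d + 28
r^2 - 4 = (r - 2)*(r + 2)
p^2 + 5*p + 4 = (p + 1)*(p + 4)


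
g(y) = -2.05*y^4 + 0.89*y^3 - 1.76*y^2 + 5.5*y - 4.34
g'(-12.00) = 14601.82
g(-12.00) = -44370.50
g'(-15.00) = 28334.05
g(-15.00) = -107267.84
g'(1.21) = -9.38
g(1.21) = -3.08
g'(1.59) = -26.31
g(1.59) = -9.57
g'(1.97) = -53.76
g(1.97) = -24.41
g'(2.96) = -194.19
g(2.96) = -137.77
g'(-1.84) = 72.10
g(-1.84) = -49.46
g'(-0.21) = 6.43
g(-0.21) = -5.58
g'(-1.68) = 57.83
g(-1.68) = -39.10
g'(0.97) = -2.89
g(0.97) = -1.66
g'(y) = -8.2*y^3 + 2.67*y^2 - 3.52*y + 5.5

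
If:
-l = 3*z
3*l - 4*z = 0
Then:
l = 0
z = 0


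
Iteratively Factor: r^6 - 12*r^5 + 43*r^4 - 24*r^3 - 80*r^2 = (r - 4)*(r^5 - 8*r^4 + 11*r^3 + 20*r^2) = r*(r - 4)*(r^4 - 8*r^3 + 11*r^2 + 20*r) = r*(r - 4)^2*(r^3 - 4*r^2 - 5*r) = r^2*(r - 4)^2*(r^2 - 4*r - 5) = r^2*(r - 5)*(r - 4)^2*(r + 1)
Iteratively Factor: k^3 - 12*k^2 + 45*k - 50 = (k - 5)*(k^2 - 7*k + 10) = (k - 5)*(k - 2)*(k - 5)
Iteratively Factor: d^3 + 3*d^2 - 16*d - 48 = (d + 3)*(d^2 - 16) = (d - 4)*(d + 3)*(d + 4)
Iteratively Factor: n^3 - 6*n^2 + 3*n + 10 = (n - 2)*(n^2 - 4*n - 5) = (n - 5)*(n - 2)*(n + 1)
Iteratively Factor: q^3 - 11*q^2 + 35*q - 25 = (q - 1)*(q^2 - 10*q + 25) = (q - 5)*(q - 1)*(q - 5)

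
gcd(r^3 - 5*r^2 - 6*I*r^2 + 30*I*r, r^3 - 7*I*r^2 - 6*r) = r^2 - 6*I*r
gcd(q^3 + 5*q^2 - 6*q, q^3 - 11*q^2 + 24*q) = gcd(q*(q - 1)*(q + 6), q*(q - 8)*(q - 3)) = q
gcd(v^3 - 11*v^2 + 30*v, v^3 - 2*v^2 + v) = v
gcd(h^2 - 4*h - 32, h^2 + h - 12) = h + 4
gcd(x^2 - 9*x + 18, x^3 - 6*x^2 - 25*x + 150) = x - 6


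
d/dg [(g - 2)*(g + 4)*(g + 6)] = 3*g^2 + 16*g + 4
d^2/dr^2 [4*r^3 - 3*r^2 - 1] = 24*r - 6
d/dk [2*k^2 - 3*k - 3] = 4*k - 3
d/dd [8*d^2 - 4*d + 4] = 16*d - 4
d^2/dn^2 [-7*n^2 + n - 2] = -14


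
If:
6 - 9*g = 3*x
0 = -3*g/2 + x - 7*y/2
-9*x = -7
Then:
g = 11/27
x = 7/9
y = 1/21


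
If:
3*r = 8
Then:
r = 8/3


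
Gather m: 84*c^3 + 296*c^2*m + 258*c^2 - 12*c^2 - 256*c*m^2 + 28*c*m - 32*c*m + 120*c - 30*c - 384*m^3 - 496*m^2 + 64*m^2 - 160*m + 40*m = 84*c^3 + 246*c^2 + 90*c - 384*m^3 + m^2*(-256*c - 432) + m*(296*c^2 - 4*c - 120)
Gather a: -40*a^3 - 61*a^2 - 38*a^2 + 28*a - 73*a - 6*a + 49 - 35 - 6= -40*a^3 - 99*a^2 - 51*a + 8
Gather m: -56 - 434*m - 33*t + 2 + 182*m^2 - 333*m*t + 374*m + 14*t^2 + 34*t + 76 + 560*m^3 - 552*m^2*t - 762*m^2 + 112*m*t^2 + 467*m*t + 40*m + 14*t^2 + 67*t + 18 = 560*m^3 + m^2*(-552*t - 580) + m*(112*t^2 + 134*t - 20) + 28*t^2 + 68*t + 40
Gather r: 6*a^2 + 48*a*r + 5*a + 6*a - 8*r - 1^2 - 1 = 6*a^2 + 11*a + r*(48*a - 8) - 2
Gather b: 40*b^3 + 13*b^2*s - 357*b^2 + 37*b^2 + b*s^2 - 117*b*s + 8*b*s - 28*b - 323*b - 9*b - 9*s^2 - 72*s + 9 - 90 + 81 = 40*b^3 + b^2*(13*s - 320) + b*(s^2 - 109*s - 360) - 9*s^2 - 72*s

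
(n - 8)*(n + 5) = n^2 - 3*n - 40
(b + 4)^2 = b^2 + 8*b + 16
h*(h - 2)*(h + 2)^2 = h^4 + 2*h^3 - 4*h^2 - 8*h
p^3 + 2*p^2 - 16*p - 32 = (p - 4)*(p + 2)*(p + 4)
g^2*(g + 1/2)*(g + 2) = g^4 + 5*g^3/2 + g^2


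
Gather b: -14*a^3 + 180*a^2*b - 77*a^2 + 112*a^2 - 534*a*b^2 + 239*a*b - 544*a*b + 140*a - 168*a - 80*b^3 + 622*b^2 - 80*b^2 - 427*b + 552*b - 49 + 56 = -14*a^3 + 35*a^2 - 28*a - 80*b^3 + b^2*(542 - 534*a) + b*(180*a^2 - 305*a + 125) + 7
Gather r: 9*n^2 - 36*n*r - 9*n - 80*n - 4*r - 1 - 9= 9*n^2 - 89*n + r*(-36*n - 4) - 10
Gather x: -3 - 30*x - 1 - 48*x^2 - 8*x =-48*x^2 - 38*x - 4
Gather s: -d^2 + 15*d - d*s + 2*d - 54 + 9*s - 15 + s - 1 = -d^2 + 17*d + s*(10 - d) - 70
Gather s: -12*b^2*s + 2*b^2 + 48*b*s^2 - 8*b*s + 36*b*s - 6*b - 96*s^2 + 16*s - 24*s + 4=2*b^2 - 6*b + s^2*(48*b - 96) + s*(-12*b^2 + 28*b - 8) + 4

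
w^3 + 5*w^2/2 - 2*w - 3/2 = (w - 1)*(w + 1/2)*(w + 3)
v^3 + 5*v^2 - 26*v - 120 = (v - 5)*(v + 4)*(v + 6)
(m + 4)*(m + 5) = m^2 + 9*m + 20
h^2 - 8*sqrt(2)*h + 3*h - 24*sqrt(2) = (h + 3)*(h - 8*sqrt(2))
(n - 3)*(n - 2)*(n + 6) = n^3 + n^2 - 24*n + 36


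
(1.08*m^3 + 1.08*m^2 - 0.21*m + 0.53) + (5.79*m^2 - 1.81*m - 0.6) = 1.08*m^3 + 6.87*m^2 - 2.02*m - 0.07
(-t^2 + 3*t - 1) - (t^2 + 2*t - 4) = -2*t^2 + t + 3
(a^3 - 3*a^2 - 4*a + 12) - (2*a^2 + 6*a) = a^3 - 5*a^2 - 10*a + 12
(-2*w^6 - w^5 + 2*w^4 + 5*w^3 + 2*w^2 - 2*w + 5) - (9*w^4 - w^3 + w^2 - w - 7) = -2*w^6 - w^5 - 7*w^4 + 6*w^3 + w^2 - w + 12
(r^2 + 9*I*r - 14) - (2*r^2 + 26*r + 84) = -r^2 - 26*r + 9*I*r - 98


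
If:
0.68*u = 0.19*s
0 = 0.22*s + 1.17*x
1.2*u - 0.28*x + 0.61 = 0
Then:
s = -1.57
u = -0.44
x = 0.30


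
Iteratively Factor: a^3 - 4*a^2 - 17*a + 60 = (a - 3)*(a^2 - a - 20) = (a - 5)*(a - 3)*(a + 4)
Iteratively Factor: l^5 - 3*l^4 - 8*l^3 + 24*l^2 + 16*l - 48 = (l + 2)*(l^4 - 5*l^3 + 2*l^2 + 20*l - 24) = (l - 2)*(l + 2)*(l^3 - 3*l^2 - 4*l + 12) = (l - 2)^2*(l + 2)*(l^2 - l - 6) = (l - 3)*(l - 2)^2*(l + 2)*(l + 2)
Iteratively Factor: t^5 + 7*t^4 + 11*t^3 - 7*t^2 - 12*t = (t - 1)*(t^4 + 8*t^3 + 19*t^2 + 12*t) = t*(t - 1)*(t^3 + 8*t^2 + 19*t + 12) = t*(t - 1)*(t + 4)*(t^2 + 4*t + 3) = t*(t - 1)*(t + 1)*(t + 4)*(t + 3)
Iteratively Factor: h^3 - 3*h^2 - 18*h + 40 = (h + 4)*(h^2 - 7*h + 10) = (h - 2)*(h + 4)*(h - 5)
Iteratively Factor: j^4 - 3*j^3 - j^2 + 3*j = (j + 1)*(j^3 - 4*j^2 + 3*j) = (j - 3)*(j + 1)*(j^2 - j) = j*(j - 3)*(j + 1)*(j - 1)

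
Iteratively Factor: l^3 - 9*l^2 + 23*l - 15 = (l - 3)*(l^2 - 6*l + 5) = (l - 3)*(l - 1)*(l - 5)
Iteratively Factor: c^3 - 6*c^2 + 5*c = (c - 1)*(c^2 - 5*c) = c*(c - 1)*(c - 5)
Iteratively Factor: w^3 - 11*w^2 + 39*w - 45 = (w - 3)*(w^2 - 8*w + 15) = (w - 5)*(w - 3)*(w - 3)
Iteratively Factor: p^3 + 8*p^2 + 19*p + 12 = (p + 4)*(p^2 + 4*p + 3) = (p + 3)*(p + 4)*(p + 1)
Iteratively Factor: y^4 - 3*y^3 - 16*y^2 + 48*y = (y)*(y^3 - 3*y^2 - 16*y + 48) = y*(y - 3)*(y^2 - 16) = y*(y - 4)*(y - 3)*(y + 4)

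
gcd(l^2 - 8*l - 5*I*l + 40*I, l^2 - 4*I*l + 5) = l - 5*I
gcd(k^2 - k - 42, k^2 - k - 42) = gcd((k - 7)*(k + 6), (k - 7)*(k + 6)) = k^2 - k - 42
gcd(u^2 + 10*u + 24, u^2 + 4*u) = u + 4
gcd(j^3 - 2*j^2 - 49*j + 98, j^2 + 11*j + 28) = j + 7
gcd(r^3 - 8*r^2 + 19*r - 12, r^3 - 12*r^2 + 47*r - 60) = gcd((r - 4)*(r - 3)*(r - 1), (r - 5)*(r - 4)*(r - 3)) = r^2 - 7*r + 12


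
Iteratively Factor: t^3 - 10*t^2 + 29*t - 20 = (t - 1)*(t^2 - 9*t + 20) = (t - 4)*(t - 1)*(t - 5)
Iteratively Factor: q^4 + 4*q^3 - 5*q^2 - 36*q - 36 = (q - 3)*(q^3 + 7*q^2 + 16*q + 12) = (q - 3)*(q + 2)*(q^2 + 5*q + 6) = (q - 3)*(q + 2)^2*(q + 3)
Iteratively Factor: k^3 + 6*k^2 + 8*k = (k)*(k^2 + 6*k + 8) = k*(k + 4)*(k + 2)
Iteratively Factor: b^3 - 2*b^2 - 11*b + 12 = (b + 3)*(b^2 - 5*b + 4) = (b - 4)*(b + 3)*(b - 1)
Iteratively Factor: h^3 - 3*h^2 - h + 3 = (h + 1)*(h^2 - 4*h + 3) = (h - 1)*(h + 1)*(h - 3)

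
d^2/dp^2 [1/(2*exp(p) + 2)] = (exp(p) - 1)*exp(p)/(2*(exp(p) + 1)^3)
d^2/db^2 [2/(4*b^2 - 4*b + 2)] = 4*(-2*b^2 + 2*b + 2*(2*b - 1)^2 - 1)/(2*b^2 - 2*b + 1)^3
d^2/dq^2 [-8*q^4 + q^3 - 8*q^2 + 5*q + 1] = -96*q^2 + 6*q - 16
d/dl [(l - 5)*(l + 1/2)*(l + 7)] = 3*l^2 + 5*l - 34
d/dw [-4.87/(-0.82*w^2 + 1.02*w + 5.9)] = (4.9674 - 7.9868*w)/(-0.82*w^2 + 1.02*w + 5.9)^2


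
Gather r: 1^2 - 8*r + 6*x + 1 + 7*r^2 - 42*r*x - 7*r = 7*r^2 + r*(-42*x - 15) + 6*x + 2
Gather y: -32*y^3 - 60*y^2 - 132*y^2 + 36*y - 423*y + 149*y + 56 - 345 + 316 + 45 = -32*y^3 - 192*y^2 - 238*y + 72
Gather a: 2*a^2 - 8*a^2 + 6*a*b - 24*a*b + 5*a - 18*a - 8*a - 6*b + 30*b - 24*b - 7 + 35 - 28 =-6*a^2 + a*(-18*b - 21)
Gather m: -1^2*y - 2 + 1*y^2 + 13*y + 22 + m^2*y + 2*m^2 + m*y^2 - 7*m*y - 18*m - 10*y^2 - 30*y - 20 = m^2*(y + 2) + m*(y^2 - 7*y - 18) - 9*y^2 - 18*y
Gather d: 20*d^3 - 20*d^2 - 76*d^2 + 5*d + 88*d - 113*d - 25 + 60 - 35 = 20*d^3 - 96*d^2 - 20*d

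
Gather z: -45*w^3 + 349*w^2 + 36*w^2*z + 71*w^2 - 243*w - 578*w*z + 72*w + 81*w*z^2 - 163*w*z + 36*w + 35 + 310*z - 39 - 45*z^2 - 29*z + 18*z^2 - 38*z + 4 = -45*w^3 + 420*w^2 - 135*w + z^2*(81*w - 27) + z*(36*w^2 - 741*w + 243)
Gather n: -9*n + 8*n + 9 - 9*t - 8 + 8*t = -n - t + 1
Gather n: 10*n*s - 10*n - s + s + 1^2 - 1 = n*(10*s - 10)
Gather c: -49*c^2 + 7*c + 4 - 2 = -49*c^2 + 7*c + 2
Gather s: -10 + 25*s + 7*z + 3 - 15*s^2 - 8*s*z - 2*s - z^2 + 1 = -15*s^2 + s*(23 - 8*z) - z^2 + 7*z - 6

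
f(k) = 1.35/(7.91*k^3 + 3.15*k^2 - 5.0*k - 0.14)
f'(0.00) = 344.39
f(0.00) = -9.64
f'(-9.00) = -0.00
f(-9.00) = -0.00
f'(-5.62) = -0.00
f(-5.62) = -0.00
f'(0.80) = -5.54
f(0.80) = 0.70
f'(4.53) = -0.00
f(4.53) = 0.00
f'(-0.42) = 1.25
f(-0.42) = 0.70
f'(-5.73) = -0.00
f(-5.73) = -0.00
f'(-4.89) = -0.00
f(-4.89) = -0.00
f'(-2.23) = -0.04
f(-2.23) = -0.02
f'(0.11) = 13.19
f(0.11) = -2.10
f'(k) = 1.35*(-23.73*k^2 - 6.3*k + 5.0)/(7.91*k^3 + 3.15*k^2 - 5.0*k - 0.14)^2 = (-32.0355*k^2 - 8.505*k + 6.75)/(7.91*k^3 + 3.15*k^2 - 5.0*k - 0.14)^2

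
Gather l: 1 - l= 1 - l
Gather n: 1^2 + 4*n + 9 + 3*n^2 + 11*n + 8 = 3*n^2 + 15*n + 18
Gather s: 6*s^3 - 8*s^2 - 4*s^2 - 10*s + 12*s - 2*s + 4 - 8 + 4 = 6*s^3 - 12*s^2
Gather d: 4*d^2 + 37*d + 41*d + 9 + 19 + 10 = 4*d^2 + 78*d + 38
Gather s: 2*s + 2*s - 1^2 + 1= 4*s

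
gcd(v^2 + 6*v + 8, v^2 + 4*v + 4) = v + 2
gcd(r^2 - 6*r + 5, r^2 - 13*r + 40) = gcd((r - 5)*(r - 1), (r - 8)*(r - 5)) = r - 5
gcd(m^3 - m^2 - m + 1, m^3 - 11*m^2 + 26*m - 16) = m - 1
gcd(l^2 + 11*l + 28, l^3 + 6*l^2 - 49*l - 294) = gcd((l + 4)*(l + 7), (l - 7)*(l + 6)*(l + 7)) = l + 7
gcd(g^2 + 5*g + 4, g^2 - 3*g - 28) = g + 4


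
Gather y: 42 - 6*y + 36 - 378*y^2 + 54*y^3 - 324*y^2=54*y^3 - 702*y^2 - 6*y + 78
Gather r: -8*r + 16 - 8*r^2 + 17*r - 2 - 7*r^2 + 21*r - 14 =-15*r^2 + 30*r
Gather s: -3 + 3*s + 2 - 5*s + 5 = 4 - 2*s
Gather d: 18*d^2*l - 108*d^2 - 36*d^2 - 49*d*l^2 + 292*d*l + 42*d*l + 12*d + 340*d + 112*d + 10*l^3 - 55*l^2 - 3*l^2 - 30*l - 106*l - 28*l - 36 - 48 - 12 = d^2*(18*l - 144) + d*(-49*l^2 + 334*l + 464) + 10*l^3 - 58*l^2 - 164*l - 96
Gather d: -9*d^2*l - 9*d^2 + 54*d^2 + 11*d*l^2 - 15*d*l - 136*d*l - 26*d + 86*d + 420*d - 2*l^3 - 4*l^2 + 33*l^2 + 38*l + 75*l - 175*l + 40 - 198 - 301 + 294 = d^2*(45 - 9*l) + d*(11*l^2 - 151*l + 480) - 2*l^3 + 29*l^2 - 62*l - 165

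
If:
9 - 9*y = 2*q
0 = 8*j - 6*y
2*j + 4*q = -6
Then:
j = 12/11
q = -45/22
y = 16/11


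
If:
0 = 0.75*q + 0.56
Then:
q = -0.75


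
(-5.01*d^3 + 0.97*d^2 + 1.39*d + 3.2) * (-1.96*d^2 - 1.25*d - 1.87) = 9.8196*d^5 + 4.3613*d^4 + 5.4318*d^3 - 9.8234*d^2 - 6.5993*d - 5.984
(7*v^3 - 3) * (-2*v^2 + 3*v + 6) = -14*v^5 + 21*v^4 + 42*v^3 + 6*v^2 - 9*v - 18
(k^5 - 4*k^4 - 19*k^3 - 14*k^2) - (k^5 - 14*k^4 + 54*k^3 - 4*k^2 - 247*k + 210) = 10*k^4 - 73*k^3 - 10*k^2 + 247*k - 210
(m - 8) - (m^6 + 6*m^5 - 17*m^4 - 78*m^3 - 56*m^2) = -m^6 - 6*m^5 + 17*m^4 + 78*m^3 + 56*m^2 + m - 8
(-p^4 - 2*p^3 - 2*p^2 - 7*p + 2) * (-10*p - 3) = 10*p^5 + 23*p^4 + 26*p^3 + 76*p^2 + p - 6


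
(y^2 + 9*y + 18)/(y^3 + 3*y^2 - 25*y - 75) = (y + 6)/(y^2 - 25)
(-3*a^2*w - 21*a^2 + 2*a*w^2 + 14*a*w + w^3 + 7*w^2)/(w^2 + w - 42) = (-3*a^2 + 2*a*w + w^2)/(w - 6)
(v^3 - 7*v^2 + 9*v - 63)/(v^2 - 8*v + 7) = (v^2 + 9)/(v - 1)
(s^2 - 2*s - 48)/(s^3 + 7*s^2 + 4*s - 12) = (s - 8)/(s^2 + s - 2)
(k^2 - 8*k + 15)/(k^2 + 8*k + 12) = (k^2 - 8*k + 15)/(k^2 + 8*k + 12)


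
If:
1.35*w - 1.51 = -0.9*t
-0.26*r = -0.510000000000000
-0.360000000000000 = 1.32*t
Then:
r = 1.96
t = -0.27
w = 1.30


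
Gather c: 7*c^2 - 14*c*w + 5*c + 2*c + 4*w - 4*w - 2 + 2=7*c^2 + c*(7 - 14*w)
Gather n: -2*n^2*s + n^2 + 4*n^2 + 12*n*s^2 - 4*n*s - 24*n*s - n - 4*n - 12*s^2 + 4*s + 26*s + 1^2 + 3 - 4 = n^2*(5 - 2*s) + n*(12*s^2 - 28*s - 5) - 12*s^2 + 30*s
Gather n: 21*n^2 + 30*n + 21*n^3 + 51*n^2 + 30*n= 21*n^3 + 72*n^2 + 60*n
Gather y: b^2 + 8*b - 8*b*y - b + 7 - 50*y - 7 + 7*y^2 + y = b^2 + 7*b + 7*y^2 + y*(-8*b - 49)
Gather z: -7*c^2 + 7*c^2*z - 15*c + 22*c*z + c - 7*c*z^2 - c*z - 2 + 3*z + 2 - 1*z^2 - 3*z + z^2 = -7*c^2 - 7*c*z^2 - 14*c + z*(7*c^2 + 21*c)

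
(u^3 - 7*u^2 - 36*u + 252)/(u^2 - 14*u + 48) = (u^2 - u - 42)/(u - 8)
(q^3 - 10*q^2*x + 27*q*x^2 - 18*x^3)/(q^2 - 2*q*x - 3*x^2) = (q^2 - 7*q*x + 6*x^2)/(q + x)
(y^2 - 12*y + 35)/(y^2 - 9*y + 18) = (y^2 - 12*y + 35)/(y^2 - 9*y + 18)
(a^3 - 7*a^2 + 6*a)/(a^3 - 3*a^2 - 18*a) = (a - 1)/(a + 3)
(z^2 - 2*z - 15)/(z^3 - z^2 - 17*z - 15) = 1/(z + 1)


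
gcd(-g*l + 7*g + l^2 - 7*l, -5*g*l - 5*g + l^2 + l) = 1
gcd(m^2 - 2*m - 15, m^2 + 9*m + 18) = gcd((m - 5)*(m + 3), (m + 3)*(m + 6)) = m + 3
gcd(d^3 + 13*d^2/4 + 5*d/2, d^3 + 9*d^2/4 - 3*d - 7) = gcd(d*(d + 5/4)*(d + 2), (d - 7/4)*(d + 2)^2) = d + 2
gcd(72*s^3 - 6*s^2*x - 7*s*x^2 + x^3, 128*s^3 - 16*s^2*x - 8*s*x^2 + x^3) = -4*s + x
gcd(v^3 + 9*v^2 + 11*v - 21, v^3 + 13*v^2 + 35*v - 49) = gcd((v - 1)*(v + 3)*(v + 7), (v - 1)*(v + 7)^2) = v^2 + 6*v - 7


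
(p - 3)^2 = p^2 - 6*p + 9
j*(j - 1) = j^2 - j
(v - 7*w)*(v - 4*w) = v^2 - 11*v*w + 28*w^2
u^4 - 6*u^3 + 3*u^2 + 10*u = u*(u - 5)*(u - 2)*(u + 1)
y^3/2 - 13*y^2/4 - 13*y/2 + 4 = (y/2 + 1)*(y - 8)*(y - 1/2)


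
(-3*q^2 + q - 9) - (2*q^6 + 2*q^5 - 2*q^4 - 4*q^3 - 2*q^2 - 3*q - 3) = -2*q^6 - 2*q^5 + 2*q^4 + 4*q^3 - q^2 + 4*q - 6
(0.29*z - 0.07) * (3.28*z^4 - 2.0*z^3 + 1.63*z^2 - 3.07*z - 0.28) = 0.9512*z^5 - 0.8096*z^4 + 0.6127*z^3 - 1.0044*z^2 + 0.1337*z + 0.0196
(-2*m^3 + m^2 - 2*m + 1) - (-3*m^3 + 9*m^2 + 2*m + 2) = m^3 - 8*m^2 - 4*m - 1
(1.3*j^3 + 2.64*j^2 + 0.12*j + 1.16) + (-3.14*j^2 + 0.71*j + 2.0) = 1.3*j^3 - 0.5*j^2 + 0.83*j + 3.16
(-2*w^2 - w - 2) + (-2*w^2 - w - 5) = -4*w^2 - 2*w - 7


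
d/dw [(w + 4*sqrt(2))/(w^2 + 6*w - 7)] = (w^2 + 6*w - 2*(w + 3)*(w + 4*sqrt(2)) - 7)/(w^2 + 6*w - 7)^2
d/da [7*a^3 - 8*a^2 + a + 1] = 21*a^2 - 16*a + 1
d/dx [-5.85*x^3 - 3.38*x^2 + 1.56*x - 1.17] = -17.55*x^2 - 6.76*x + 1.56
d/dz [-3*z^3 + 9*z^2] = 9*z*(2 - z)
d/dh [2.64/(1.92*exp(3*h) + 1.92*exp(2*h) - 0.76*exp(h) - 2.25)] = (-15.2064*exp(2*h) - 10.1376*exp(h) + 2.0064)*exp(h)/(1.92*exp(3*h) + 1.92*exp(2*h) - 0.76*exp(h) - 2.25)^2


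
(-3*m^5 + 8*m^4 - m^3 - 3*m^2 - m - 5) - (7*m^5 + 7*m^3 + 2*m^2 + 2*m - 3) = -10*m^5 + 8*m^4 - 8*m^3 - 5*m^2 - 3*m - 2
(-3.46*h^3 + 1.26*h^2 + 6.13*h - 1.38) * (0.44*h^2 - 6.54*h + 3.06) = -1.5224*h^5 + 23.1828*h^4 - 16.1308*h^3 - 36.8418*h^2 + 27.783*h - 4.2228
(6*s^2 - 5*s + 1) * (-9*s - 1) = -54*s^3 + 39*s^2 - 4*s - 1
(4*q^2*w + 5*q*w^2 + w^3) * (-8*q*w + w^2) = -32*q^3*w^2 - 36*q^2*w^3 - 3*q*w^4 + w^5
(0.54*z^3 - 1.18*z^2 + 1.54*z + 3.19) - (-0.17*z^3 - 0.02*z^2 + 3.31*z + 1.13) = 0.71*z^3 - 1.16*z^2 - 1.77*z + 2.06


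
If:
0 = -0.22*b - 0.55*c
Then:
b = -2.5*c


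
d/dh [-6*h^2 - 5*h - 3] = -12*h - 5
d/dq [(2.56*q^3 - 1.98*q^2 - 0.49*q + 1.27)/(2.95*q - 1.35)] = (15.104*q^3 - 16.209*q^2 + 5.346*q - 3.085)/(8.7025*q^2 - 7.965*q + 1.8225)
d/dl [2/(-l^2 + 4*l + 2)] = 4*(l - 2)/(-l^2 + 4*l + 2)^2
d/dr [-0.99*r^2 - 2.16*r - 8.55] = -1.98*r - 2.16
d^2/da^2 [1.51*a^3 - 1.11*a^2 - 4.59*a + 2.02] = 9.06*a - 2.22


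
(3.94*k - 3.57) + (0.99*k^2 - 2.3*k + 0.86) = 0.99*k^2 + 1.64*k - 2.71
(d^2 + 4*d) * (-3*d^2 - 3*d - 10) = -3*d^4 - 15*d^3 - 22*d^2 - 40*d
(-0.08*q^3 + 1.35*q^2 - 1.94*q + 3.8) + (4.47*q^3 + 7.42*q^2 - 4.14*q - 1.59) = 4.39*q^3 + 8.77*q^2 - 6.08*q + 2.21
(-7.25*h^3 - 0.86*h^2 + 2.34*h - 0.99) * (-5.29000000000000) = 38.3525*h^3 + 4.5494*h^2 - 12.3786*h + 5.2371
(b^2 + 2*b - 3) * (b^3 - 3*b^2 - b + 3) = b^5 - b^4 - 10*b^3 + 10*b^2 + 9*b - 9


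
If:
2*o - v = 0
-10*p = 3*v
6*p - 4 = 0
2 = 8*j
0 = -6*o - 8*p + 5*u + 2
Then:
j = 1/4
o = -10/9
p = 2/3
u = -2/3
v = -20/9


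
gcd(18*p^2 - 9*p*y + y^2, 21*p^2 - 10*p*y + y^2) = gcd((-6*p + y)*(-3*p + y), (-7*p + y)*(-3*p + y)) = -3*p + y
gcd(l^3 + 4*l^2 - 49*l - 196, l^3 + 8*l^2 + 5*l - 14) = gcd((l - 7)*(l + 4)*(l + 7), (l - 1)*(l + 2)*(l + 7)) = l + 7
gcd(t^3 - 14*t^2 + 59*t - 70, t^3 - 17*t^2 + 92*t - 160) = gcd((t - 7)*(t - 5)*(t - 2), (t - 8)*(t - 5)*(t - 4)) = t - 5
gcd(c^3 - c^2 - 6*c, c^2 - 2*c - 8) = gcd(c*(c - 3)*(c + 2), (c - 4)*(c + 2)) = c + 2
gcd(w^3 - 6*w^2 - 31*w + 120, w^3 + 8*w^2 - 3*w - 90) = w^2 + 2*w - 15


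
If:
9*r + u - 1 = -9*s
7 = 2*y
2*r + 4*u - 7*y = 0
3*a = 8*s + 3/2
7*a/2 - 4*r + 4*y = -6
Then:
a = -735/173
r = 1775/1384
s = -4929/2768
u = 15179/2768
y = 7/2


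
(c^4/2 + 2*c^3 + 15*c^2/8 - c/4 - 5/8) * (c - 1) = c^5/2 + 3*c^4/2 - c^3/8 - 17*c^2/8 - 3*c/8 + 5/8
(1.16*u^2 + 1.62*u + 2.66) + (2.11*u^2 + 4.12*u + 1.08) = 3.27*u^2 + 5.74*u + 3.74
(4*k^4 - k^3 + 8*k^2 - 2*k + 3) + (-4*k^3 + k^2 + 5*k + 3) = 4*k^4 - 5*k^3 + 9*k^2 + 3*k + 6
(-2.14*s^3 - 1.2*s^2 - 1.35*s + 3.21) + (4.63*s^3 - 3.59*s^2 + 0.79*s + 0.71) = 2.49*s^3 - 4.79*s^2 - 0.56*s + 3.92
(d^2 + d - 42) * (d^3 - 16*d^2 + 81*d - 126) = d^5 - 15*d^4 + 23*d^3 + 627*d^2 - 3528*d + 5292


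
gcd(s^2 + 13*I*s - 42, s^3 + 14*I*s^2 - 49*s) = s + 7*I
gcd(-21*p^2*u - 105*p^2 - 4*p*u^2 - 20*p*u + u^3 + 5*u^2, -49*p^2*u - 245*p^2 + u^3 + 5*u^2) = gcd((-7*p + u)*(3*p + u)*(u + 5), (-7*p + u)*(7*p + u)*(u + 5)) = 7*p*u + 35*p - u^2 - 5*u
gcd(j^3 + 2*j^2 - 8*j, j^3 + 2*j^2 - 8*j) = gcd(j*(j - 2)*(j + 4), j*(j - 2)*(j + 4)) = j^3 + 2*j^2 - 8*j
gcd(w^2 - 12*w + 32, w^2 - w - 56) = w - 8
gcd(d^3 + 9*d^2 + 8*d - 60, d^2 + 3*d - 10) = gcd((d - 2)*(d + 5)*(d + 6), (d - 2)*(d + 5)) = d^2 + 3*d - 10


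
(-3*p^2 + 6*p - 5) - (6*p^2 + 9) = -9*p^2 + 6*p - 14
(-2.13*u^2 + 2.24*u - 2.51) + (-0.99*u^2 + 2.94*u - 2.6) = -3.12*u^2 + 5.18*u - 5.11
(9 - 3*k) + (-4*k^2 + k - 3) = -4*k^2 - 2*k + 6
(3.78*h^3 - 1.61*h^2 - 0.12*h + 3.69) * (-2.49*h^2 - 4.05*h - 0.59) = -9.4122*h^5 - 11.3001*h^4 + 4.5891*h^3 - 7.7522*h^2 - 14.8737*h - 2.1771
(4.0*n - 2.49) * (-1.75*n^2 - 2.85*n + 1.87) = -7.0*n^3 - 7.0425*n^2 + 14.5765*n - 4.6563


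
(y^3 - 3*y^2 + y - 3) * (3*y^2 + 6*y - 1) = 3*y^5 - 3*y^4 - 16*y^3 - 19*y + 3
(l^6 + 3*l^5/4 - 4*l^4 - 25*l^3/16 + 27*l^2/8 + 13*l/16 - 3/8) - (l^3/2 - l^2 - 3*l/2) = l^6 + 3*l^5/4 - 4*l^4 - 33*l^3/16 + 35*l^2/8 + 37*l/16 - 3/8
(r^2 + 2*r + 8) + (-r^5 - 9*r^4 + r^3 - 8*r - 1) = -r^5 - 9*r^4 + r^3 + r^2 - 6*r + 7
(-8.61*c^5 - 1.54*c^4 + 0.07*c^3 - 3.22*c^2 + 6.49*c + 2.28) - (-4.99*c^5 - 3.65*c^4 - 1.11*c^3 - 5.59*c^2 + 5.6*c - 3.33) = -3.62*c^5 + 2.11*c^4 + 1.18*c^3 + 2.37*c^2 + 0.890000000000001*c + 5.61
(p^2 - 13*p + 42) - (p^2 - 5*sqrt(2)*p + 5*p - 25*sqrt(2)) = -18*p + 5*sqrt(2)*p + 25*sqrt(2) + 42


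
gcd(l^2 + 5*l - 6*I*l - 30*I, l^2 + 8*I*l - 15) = 1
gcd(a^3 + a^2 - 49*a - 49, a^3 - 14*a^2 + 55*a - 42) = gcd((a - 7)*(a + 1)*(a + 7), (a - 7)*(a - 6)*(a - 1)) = a - 7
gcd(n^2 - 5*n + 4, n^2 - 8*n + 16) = n - 4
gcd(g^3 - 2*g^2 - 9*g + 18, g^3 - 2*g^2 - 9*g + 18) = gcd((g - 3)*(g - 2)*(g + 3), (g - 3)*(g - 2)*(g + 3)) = g^3 - 2*g^2 - 9*g + 18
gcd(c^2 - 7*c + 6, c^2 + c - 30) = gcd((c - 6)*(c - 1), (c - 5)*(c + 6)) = 1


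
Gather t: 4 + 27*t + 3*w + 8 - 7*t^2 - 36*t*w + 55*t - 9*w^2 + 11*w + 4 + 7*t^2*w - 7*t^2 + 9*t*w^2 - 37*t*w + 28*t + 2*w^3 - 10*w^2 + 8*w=t^2*(7*w - 14) + t*(9*w^2 - 73*w + 110) + 2*w^3 - 19*w^2 + 22*w + 16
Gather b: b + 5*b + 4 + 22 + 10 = 6*b + 36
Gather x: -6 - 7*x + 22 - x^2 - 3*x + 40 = -x^2 - 10*x + 56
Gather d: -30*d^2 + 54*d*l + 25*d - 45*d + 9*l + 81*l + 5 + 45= -30*d^2 + d*(54*l - 20) + 90*l + 50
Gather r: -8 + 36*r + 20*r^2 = 20*r^2 + 36*r - 8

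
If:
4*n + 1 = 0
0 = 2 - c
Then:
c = 2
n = -1/4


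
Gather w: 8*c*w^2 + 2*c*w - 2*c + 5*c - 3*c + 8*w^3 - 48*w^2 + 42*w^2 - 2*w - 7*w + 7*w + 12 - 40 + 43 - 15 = 8*w^3 + w^2*(8*c - 6) + w*(2*c - 2)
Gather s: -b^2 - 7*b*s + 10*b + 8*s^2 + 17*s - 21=-b^2 + 10*b + 8*s^2 + s*(17 - 7*b) - 21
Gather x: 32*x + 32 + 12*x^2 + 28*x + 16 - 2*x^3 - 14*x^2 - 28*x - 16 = -2*x^3 - 2*x^2 + 32*x + 32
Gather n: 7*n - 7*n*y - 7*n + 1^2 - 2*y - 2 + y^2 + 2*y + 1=-7*n*y + y^2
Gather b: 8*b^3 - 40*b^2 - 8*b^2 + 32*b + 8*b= 8*b^3 - 48*b^2 + 40*b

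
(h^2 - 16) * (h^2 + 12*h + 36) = h^4 + 12*h^3 + 20*h^2 - 192*h - 576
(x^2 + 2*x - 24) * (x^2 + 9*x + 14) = x^4 + 11*x^3 + 8*x^2 - 188*x - 336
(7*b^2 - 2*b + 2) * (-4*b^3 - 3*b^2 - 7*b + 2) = -28*b^5 - 13*b^4 - 51*b^3 + 22*b^2 - 18*b + 4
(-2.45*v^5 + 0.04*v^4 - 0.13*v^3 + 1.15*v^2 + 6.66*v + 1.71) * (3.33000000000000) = -8.1585*v^5 + 0.1332*v^4 - 0.4329*v^3 + 3.8295*v^2 + 22.1778*v + 5.6943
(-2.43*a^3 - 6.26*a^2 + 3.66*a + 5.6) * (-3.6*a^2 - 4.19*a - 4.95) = 8.748*a^5 + 32.7177*a^4 + 25.0819*a^3 - 4.5084*a^2 - 41.581*a - 27.72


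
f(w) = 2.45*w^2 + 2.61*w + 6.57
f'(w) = 4.9*w + 2.61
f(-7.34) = 119.41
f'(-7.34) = -33.36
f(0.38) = 7.92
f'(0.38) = 4.47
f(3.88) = 53.58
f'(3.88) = 21.62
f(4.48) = 67.44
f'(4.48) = 24.56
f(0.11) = 6.89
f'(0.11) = 3.15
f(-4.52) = 44.83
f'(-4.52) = -19.54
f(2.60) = 29.92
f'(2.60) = 15.35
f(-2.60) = 16.35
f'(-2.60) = -10.13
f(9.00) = 228.51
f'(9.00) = 46.71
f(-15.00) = 518.67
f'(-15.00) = -70.89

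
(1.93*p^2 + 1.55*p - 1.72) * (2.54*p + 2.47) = 4.9022*p^3 + 8.7041*p^2 - 0.5403*p - 4.2484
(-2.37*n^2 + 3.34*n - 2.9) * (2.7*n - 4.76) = -6.399*n^3 + 20.2992*n^2 - 23.7284*n + 13.804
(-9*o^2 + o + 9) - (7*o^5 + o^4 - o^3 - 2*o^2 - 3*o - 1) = -7*o^5 - o^4 + o^3 - 7*o^2 + 4*o + 10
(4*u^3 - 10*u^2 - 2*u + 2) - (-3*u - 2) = 4*u^3 - 10*u^2 + u + 4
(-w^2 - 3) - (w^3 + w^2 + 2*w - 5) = -w^3 - 2*w^2 - 2*w + 2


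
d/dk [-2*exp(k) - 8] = -2*exp(k)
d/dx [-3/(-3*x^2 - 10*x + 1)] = 6*(-3*x - 5)/(3*x^2 + 10*x - 1)^2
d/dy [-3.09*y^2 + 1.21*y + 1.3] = 1.21 - 6.18*y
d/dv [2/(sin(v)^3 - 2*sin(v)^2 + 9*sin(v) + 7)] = 2*(-3*sin(v)^2 + 4*sin(v) - 9)*cos(v)/(sin(v)^3 - 2*sin(v)^2 + 9*sin(v) + 7)^2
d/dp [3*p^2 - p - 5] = 6*p - 1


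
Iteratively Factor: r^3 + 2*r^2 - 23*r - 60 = (r + 3)*(r^2 - r - 20) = (r - 5)*(r + 3)*(r + 4)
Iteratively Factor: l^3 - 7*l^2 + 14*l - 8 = (l - 2)*(l^2 - 5*l + 4) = (l - 4)*(l - 2)*(l - 1)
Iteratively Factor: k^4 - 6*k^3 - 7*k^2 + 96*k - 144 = (k - 3)*(k^3 - 3*k^2 - 16*k + 48) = (k - 4)*(k - 3)*(k^2 + k - 12) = (k - 4)*(k - 3)*(k + 4)*(k - 3)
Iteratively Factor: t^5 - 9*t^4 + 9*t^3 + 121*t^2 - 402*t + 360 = (t - 5)*(t^4 - 4*t^3 - 11*t^2 + 66*t - 72) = (t - 5)*(t + 4)*(t^3 - 8*t^2 + 21*t - 18) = (t - 5)*(t - 3)*(t + 4)*(t^2 - 5*t + 6) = (t - 5)*(t - 3)^2*(t + 4)*(t - 2)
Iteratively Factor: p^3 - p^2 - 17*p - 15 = (p + 3)*(p^2 - 4*p - 5) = (p + 1)*(p + 3)*(p - 5)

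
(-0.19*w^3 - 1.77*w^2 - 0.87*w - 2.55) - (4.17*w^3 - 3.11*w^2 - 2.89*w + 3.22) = -4.36*w^3 + 1.34*w^2 + 2.02*w - 5.77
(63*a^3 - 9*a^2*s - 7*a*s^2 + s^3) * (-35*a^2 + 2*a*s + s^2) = -2205*a^5 + 441*a^4*s + 290*a^3*s^2 - 58*a^2*s^3 - 5*a*s^4 + s^5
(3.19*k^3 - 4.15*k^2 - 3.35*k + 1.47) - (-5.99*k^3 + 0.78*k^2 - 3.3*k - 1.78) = 9.18*k^3 - 4.93*k^2 - 0.0500000000000003*k + 3.25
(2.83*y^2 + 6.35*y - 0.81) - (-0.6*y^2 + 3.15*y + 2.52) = 3.43*y^2 + 3.2*y - 3.33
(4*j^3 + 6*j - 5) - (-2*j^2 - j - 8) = 4*j^3 + 2*j^2 + 7*j + 3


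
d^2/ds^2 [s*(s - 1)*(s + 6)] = 6*s + 10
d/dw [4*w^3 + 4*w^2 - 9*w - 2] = 12*w^2 + 8*w - 9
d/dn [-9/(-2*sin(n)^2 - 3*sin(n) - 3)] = -9*(4*sin(n) + 3)*cos(n)/(3*sin(n) - cos(2*n) + 4)^2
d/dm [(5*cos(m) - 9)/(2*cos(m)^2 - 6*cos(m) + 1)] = (10*cos(m)^2 - 36*cos(m) + 49)*sin(m)/(6*cos(m) - cos(2*m) - 2)^2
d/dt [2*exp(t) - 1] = 2*exp(t)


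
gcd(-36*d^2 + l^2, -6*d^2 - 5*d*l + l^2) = 6*d - l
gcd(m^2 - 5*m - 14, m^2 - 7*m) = m - 7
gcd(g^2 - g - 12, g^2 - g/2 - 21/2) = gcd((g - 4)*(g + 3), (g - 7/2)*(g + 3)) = g + 3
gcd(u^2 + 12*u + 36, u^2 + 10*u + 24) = u + 6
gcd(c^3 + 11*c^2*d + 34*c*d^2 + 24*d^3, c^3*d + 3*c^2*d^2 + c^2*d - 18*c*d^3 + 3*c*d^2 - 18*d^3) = c + 6*d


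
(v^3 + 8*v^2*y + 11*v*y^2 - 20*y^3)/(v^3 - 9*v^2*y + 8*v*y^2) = (-v^2 - 9*v*y - 20*y^2)/(v*(-v + 8*y))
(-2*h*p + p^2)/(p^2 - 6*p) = (-2*h + p)/(p - 6)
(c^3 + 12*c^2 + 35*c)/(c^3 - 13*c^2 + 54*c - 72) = c*(c^2 + 12*c + 35)/(c^3 - 13*c^2 + 54*c - 72)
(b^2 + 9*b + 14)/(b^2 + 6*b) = (b^2 + 9*b + 14)/(b*(b + 6))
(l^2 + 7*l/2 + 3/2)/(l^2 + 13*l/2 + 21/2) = (2*l + 1)/(2*l + 7)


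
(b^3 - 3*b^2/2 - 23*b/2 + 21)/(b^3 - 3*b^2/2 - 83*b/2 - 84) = (b^2 - 5*b + 6)/(b^2 - 5*b - 24)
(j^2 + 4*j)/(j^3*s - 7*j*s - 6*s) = j*(j + 4)/(s*(j^3 - 7*j - 6))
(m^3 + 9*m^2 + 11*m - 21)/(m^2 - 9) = (m^2 + 6*m - 7)/(m - 3)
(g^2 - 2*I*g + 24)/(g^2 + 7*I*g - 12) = (g - 6*I)/(g + 3*I)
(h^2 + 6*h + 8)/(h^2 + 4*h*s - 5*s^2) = (h^2 + 6*h + 8)/(h^2 + 4*h*s - 5*s^2)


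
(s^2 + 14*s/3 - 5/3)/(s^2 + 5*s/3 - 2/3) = (s + 5)/(s + 2)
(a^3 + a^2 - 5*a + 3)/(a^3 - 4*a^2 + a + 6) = (a^3 + a^2 - 5*a + 3)/(a^3 - 4*a^2 + a + 6)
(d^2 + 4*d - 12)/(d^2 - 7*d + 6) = (d^2 + 4*d - 12)/(d^2 - 7*d + 6)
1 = 1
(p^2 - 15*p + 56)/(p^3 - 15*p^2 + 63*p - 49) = (p - 8)/(p^2 - 8*p + 7)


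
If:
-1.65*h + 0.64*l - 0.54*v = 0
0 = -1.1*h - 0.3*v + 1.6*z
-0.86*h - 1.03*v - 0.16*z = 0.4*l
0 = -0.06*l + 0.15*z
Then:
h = 0.00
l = 0.00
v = 0.00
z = 0.00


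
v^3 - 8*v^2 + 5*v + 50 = (v - 5)^2*(v + 2)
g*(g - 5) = g^2 - 5*g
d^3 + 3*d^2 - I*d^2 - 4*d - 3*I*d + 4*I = (d - 1)*(d + 4)*(d - I)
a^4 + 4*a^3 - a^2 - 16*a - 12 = (a - 2)*(a + 1)*(a + 2)*(a + 3)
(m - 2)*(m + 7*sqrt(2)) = m^2 - 2*m + 7*sqrt(2)*m - 14*sqrt(2)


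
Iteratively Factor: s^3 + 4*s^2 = (s)*(s^2 + 4*s) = s^2*(s + 4)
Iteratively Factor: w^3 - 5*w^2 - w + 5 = (w + 1)*(w^2 - 6*w + 5) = (w - 5)*(w + 1)*(w - 1)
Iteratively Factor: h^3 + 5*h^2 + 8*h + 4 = (h + 2)*(h^2 + 3*h + 2) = (h + 1)*(h + 2)*(h + 2)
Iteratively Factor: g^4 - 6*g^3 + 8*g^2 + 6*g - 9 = (g - 3)*(g^3 - 3*g^2 - g + 3) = (g - 3)*(g - 1)*(g^2 - 2*g - 3) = (g - 3)*(g - 1)*(g + 1)*(g - 3)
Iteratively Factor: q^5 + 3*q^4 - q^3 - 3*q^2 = (q - 1)*(q^4 + 4*q^3 + 3*q^2) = q*(q - 1)*(q^3 + 4*q^2 + 3*q) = q*(q - 1)*(q + 1)*(q^2 + 3*q) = q*(q - 1)*(q + 1)*(q + 3)*(q)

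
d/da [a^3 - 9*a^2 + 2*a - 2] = 3*a^2 - 18*a + 2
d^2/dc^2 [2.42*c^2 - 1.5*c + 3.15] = 4.84000000000000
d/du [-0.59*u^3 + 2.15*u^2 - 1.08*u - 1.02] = -1.77*u^2 + 4.3*u - 1.08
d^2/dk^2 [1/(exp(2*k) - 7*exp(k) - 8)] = ((7 - 4*exp(k))*(-exp(2*k) + 7*exp(k) + 8) - 2*(2*exp(k) - 7)^2*exp(k))*exp(k)/(-exp(2*k) + 7*exp(k) + 8)^3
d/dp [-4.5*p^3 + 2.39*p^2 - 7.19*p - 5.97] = -13.5*p^2 + 4.78*p - 7.19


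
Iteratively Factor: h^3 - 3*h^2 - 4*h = (h)*(h^2 - 3*h - 4) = h*(h - 4)*(h + 1)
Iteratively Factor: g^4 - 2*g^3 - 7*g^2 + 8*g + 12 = (g + 1)*(g^3 - 3*g^2 - 4*g + 12) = (g - 3)*(g + 1)*(g^2 - 4) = (g - 3)*(g + 1)*(g + 2)*(g - 2)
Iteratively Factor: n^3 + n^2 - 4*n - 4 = (n - 2)*(n^2 + 3*n + 2) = (n - 2)*(n + 1)*(n + 2)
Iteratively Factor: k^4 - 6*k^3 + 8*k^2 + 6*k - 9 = (k - 1)*(k^3 - 5*k^2 + 3*k + 9) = (k - 3)*(k - 1)*(k^2 - 2*k - 3) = (k - 3)^2*(k - 1)*(k + 1)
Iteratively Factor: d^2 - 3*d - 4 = (d - 4)*(d + 1)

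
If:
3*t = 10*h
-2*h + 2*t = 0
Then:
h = 0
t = 0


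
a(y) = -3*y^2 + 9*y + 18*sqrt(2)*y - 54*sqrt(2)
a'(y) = -6*y + 9 + 18*sqrt(2)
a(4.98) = 20.82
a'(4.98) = 4.58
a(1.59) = -29.17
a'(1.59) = 24.92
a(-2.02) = -158.21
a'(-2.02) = 46.58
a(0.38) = -63.71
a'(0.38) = 32.18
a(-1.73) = -144.95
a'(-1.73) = 44.84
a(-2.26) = -169.56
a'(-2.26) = 48.02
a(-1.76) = -146.30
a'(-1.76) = 45.02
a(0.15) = -71.27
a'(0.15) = 33.56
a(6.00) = 22.37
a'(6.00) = -1.54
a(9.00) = -9.26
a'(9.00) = -19.54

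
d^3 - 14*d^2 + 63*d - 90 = (d - 6)*(d - 5)*(d - 3)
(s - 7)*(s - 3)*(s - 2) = s^3 - 12*s^2 + 41*s - 42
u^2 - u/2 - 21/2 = (u - 7/2)*(u + 3)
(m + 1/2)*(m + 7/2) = m^2 + 4*m + 7/4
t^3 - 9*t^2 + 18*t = t*(t - 6)*(t - 3)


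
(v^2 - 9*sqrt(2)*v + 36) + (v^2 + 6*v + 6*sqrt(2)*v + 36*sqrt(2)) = 2*v^2 - 3*sqrt(2)*v + 6*v + 36 + 36*sqrt(2)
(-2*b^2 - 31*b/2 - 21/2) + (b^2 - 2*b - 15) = -b^2 - 35*b/2 - 51/2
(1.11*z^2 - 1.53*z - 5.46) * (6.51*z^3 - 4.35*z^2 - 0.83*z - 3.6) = 7.2261*z^5 - 14.7888*z^4 - 29.8104*z^3 + 21.0249*z^2 + 10.0398*z + 19.656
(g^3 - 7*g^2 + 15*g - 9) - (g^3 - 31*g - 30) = -7*g^2 + 46*g + 21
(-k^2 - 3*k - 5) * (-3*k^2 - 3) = 3*k^4 + 9*k^3 + 18*k^2 + 9*k + 15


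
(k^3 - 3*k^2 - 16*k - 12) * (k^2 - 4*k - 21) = k^5 - 7*k^4 - 25*k^3 + 115*k^2 + 384*k + 252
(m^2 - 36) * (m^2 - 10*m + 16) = m^4 - 10*m^3 - 20*m^2 + 360*m - 576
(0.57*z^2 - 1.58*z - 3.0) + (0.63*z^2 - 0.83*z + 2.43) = 1.2*z^2 - 2.41*z - 0.57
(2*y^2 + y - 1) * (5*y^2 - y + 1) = 10*y^4 + 3*y^3 - 4*y^2 + 2*y - 1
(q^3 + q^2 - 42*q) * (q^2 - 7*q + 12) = q^5 - 6*q^4 - 37*q^3 + 306*q^2 - 504*q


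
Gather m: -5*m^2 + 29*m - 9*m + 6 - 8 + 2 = -5*m^2 + 20*m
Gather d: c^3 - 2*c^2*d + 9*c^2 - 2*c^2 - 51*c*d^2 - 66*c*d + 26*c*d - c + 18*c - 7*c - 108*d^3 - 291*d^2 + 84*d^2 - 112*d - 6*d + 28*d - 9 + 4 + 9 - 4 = c^3 + 7*c^2 + 10*c - 108*d^3 + d^2*(-51*c - 207) + d*(-2*c^2 - 40*c - 90)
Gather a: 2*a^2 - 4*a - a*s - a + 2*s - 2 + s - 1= 2*a^2 + a*(-s - 5) + 3*s - 3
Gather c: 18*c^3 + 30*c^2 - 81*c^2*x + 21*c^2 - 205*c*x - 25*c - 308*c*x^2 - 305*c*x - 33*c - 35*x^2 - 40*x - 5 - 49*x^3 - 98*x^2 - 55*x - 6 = 18*c^3 + c^2*(51 - 81*x) + c*(-308*x^2 - 510*x - 58) - 49*x^3 - 133*x^2 - 95*x - 11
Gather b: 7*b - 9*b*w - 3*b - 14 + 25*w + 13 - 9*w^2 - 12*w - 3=b*(4 - 9*w) - 9*w^2 + 13*w - 4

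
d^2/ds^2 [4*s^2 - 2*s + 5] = 8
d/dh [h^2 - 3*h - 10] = 2*h - 3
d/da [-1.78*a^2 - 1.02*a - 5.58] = -3.56*a - 1.02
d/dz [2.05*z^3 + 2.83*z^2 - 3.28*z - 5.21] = 6.15*z^2 + 5.66*z - 3.28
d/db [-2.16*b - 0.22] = -2.16000000000000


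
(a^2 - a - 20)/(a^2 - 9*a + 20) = (a + 4)/(a - 4)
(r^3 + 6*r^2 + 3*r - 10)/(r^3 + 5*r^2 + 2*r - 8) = (r + 5)/(r + 4)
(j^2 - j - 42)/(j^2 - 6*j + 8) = (j^2 - j - 42)/(j^2 - 6*j + 8)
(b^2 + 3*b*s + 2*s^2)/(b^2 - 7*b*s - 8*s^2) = (-b - 2*s)/(-b + 8*s)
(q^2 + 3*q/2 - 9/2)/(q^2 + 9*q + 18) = (q - 3/2)/(q + 6)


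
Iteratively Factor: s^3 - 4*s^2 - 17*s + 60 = (s + 4)*(s^2 - 8*s + 15) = (s - 3)*(s + 4)*(s - 5)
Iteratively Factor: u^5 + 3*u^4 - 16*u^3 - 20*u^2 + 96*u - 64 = (u - 1)*(u^4 + 4*u^3 - 12*u^2 - 32*u + 64) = (u - 2)*(u - 1)*(u^3 + 6*u^2 - 32) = (u - 2)^2*(u - 1)*(u^2 + 8*u + 16) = (u - 2)^2*(u - 1)*(u + 4)*(u + 4)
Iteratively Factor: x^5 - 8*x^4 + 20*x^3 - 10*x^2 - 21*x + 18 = (x - 2)*(x^4 - 6*x^3 + 8*x^2 + 6*x - 9) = (x - 3)*(x - 2)*(x^3 - 3*x^2 - x + 3) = (x - 3)*(x - 2)*(x + 1)*(x^2 - 4*x + 3) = (x - 3)^2*(x - 2)*(x + 1)*(x - 1)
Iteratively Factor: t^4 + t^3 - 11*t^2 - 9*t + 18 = (t + 3)*(t^3 - 2*t^2 - 5*t + 6) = (t - 1)*(t + 3)*(t^2 - t - 6) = (t - 3)*(t - 1)*(t + 3)*(t + 2)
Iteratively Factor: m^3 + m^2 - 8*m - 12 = (m - 3)*(m^2 + 4*m + 4) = (m - 3)*(m + 2)*(m + 2)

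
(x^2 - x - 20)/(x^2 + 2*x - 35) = (x + 4)/(x + 7)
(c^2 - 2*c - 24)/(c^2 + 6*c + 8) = (c - 6)/(c + 2)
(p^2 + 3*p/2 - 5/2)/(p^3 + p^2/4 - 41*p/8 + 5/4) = 4*(p - 1)/(4*p^2 - 9*p + 2)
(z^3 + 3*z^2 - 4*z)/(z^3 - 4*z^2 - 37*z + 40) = z*(z + 4)/(z^2 - 3*z - 40)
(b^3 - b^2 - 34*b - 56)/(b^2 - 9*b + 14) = (b^2 + 6*b + 8)/(b - 2)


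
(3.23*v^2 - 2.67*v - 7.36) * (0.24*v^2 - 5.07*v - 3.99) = 0.7752*v^4 - 17.0169*v^3 - 1.1172*v^2 + 47.9685*v + 29.3664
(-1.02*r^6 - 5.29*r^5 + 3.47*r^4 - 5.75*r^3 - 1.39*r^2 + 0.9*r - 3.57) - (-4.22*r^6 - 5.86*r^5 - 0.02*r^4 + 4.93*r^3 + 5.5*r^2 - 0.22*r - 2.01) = 3.2*r^6 + 0.57*r^5 + 3.49*r^4 - 10.68*r^3 - 6.89*r^2 + 1.12*r - 1.56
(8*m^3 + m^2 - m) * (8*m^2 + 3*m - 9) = 64*m^5 + 32*m^4 - 77*m^3 - 12*m^2 + 9*m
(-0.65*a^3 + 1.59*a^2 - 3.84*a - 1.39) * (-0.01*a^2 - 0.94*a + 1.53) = 0.0065*a^5 + 0.5951*a^4 - 2.4507*a^3 + 6.0562*a^2 - 4.5686*a - 2.1267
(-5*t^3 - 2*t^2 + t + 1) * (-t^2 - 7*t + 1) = 5*t^5 + 37*t^4 + 8*t^3 - 10*t^2 - 6*t + 1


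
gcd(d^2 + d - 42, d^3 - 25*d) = 1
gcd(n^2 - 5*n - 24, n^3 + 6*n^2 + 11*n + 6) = n + 3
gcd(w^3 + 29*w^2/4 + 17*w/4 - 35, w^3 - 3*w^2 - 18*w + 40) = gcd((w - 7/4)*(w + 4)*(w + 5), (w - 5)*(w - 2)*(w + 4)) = w + 4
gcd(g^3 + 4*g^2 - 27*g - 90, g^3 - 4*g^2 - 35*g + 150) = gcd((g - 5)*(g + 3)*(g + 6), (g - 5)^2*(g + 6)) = g^2 + g - 30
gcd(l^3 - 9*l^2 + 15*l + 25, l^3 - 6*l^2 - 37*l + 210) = l - 5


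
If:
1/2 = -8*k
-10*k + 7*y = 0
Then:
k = -1/16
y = -5/56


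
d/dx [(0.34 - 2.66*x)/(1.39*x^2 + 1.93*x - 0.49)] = (3.6974*x^2 - 0.9452*x + 0.6472)/(1.9321*x^4 + 5.3654*x^3 + 2.3627*x^2 - 1.8914*x + 0.2401)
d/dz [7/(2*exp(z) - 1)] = -14*exp(z)/(2*exp(z) - 1)^2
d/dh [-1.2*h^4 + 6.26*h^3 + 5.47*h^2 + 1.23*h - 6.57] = -4.8*h^3 + 18.78*h^2 + 10.94*h + 1.23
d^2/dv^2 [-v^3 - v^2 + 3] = -6*v - 2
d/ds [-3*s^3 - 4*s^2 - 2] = s*(-9*s - 8)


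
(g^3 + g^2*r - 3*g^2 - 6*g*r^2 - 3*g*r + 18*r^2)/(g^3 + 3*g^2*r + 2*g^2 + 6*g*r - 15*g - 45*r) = (g - 2*r)/(g + 5)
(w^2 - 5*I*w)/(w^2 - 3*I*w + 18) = w*(w - 5*I)/(w^2 - 3*I*w + 18)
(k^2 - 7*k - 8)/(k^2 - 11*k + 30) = (k^2 - 7*k - 8)/(k^2 - 11*k + 30)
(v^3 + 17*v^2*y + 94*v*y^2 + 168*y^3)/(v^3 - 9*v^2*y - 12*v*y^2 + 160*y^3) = (v^2 + 13*v*y + 42*y^2)/(v^2 - 13*v*y + 40*y^2)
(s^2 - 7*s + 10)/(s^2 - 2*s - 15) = (s - 2)/(s + 3)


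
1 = 1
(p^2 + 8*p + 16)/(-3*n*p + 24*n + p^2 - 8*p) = (p^2 + 8*p + 16)/(-3*n*p + 24*n + p^2 - 8*p)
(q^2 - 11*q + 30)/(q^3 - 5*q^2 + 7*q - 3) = (q^2 - 11*q + 30)/(q^3 - 5*q^2 + 7*q - 3)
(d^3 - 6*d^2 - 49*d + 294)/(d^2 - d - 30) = (d^2 - 49)/(d + 5)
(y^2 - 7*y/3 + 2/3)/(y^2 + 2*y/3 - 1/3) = (y - 2)/(y + 1)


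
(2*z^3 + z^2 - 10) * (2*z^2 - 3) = 4*z^5 + 2*z^4 - 6*z^3 - 23*z^2 + 30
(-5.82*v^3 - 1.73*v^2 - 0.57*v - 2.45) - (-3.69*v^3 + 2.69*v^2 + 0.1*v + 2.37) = -2.13*v^3 - 4.42*v^2 - 0.67*v - 4.82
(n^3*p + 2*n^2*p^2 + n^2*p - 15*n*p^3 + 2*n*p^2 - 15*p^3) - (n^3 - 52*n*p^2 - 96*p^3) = n^3*p - n^3 + 2*n^2*p^2 + n^2*p - 15*n*p^3 + 54*n*p^2 + 81*p^3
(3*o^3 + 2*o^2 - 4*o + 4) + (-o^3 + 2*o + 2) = 2*o^3 + 2*o^2 - 2*o + 6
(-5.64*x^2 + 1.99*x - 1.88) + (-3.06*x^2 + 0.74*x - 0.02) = -8.7*x^2 + 2.73*x - 1.9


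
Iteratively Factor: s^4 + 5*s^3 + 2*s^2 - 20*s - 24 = (s + 2)*(s^3 + 3*s^2 - 4*s - 12) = (s + 2)*(s + 3)*(s^2 - 4) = (s - 2)*(s + 2)*(s + 3)*(s + 2)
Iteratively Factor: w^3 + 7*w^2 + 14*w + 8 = (w + 1)*(w^2 + 6*w + 8) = (w + 1)*(w + 4)*(w + 2)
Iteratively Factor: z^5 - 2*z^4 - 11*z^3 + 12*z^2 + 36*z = (z)*(z^4 - 2*z^3 - 11*z^2 + 12*z + 36) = z*(z + 2)*(z^3 - 4*z^2 - 3*z + 18) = z*(z - 3)*(z + 2)*(z^2 - z - 6) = z*(z - 3)^2*(z + 2)*(z + 2)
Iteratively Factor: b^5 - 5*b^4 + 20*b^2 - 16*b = (b)*(b^4 - 5*b^3 + 20*b - 16) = b*(b - 1)*(b^3 - 4*b^2 - 4*b + 16) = b*(b - 4)*(b - 1)*(b^2 - 4) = b*(b - 4)*(b - 2)*(b - 1)*(b + 2)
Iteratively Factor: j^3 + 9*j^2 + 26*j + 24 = (j + 3)*(j^2 + 6*j + 8) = (j + 2)*(j + 3)*(j + 4)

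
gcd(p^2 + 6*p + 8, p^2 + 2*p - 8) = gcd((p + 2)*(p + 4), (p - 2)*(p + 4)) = p + 4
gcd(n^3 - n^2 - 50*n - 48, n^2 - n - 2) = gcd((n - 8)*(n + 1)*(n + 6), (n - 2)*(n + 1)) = n + 1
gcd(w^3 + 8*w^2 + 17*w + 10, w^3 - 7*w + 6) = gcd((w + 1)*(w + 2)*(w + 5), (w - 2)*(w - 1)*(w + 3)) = 1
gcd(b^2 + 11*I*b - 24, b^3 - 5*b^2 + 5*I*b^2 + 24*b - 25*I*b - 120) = b + 8*I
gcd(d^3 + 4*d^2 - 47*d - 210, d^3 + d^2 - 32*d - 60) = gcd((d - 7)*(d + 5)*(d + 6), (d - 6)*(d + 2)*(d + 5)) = d + 5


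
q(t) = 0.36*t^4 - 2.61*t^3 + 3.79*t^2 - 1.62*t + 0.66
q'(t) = 1.44*t^3 - 7.83*t^2 + 7.58*t - 1.62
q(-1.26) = 14.85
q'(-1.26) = -26.48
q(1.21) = 0.40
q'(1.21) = -1.36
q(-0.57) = 3.34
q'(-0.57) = -8.75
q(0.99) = 0.58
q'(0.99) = -0.39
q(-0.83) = 6.28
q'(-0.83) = -14.13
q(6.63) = 91.47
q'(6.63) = 124.12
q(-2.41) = 75.25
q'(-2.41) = -85.52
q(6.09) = 37.04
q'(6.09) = 79.39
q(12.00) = 3481.86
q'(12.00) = 1450.14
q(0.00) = 0.66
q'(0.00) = -1.62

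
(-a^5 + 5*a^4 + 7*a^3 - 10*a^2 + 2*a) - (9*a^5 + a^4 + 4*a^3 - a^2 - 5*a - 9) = -10*a^5 + 4*a^4 + 3*a^3 - 9*a^2 + 7*a + 9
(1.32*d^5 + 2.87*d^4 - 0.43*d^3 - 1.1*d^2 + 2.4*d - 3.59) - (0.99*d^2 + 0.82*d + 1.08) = 1.32*d^5 + 2.87*d^4 - 0.43*d^3 - 2.09*d^2 + 1.58*d - 4.67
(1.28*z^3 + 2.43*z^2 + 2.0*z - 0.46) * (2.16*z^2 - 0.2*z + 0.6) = 2.7648*z^5 + 4.9928*z^4 + 4.602*z^3 + 0.0643999999999998*z^2 + 1.292*z - 0.276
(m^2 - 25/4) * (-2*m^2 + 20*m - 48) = -2*m^4 + 20*m^3 - 71*m^2/2 - 125*m + 300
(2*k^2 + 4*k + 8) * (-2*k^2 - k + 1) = -4*k^4 - 10*k^3 - 18*k^2 - 4*k + 8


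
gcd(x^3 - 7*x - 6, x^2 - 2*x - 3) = x^2 - 2*x - 3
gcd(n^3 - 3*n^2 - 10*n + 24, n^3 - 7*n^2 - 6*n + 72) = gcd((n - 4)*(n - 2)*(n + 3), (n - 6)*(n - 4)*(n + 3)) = n^2 - n - 12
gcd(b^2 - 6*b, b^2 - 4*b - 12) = b - 6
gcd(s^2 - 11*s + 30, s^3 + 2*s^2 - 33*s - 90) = s - 6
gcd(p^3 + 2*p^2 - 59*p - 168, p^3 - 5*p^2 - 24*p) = p^2 - 5*p - 24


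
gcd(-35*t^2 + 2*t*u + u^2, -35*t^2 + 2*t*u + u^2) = 35*t^2 - 2*t*u - u^2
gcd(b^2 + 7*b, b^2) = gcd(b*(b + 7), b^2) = b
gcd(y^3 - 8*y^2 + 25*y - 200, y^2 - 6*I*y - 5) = y - 5*I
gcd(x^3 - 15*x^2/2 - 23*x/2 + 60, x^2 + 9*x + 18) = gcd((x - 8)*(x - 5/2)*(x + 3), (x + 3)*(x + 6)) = x + 3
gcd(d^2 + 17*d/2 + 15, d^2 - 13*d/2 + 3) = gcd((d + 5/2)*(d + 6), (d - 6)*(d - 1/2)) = 1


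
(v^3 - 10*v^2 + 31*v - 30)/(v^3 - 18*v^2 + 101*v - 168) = (v^2 - 7*v + 10)/(v^2 - 15*v + 56)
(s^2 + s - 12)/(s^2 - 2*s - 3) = (s + 4)/(s + 1)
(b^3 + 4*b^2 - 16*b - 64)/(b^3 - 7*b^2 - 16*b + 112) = (b + 4)/(b - 7)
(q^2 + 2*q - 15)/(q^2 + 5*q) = (q - 3)/q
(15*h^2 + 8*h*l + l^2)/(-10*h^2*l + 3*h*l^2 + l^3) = (-3*h - l)/(l*(2*h - l))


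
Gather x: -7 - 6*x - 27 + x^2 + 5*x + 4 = x^2 - x - 30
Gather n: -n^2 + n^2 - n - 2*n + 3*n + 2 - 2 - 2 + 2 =0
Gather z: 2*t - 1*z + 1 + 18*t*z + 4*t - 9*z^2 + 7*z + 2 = 6*t - 9*z^2 + z*(18*t + 6) + 3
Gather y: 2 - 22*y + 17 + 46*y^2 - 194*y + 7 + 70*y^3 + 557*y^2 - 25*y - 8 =70*y^3 + 603*y^2 - 241*y + 18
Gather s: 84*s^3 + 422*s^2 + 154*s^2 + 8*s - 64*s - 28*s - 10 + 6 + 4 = 84*s^3 + 576*s^2 - 84*s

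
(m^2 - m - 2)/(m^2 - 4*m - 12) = (-m^2 + m + 2)/(-m^2 + 4*m + 12)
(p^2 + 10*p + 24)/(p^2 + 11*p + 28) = (p + 6)/(p + 7)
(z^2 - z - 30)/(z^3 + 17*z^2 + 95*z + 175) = (z - 6)/(z^2 + 12*z + 35)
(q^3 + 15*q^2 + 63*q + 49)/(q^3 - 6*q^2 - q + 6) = (q^2 + 14*q + 49)/(q^2 - 7*q + 6)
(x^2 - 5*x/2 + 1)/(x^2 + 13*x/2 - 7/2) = (x - 2)/(x + 7)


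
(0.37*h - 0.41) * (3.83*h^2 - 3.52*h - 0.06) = 1.4171*h^3 - 2.8727*h^2 + 1.421*h + 0.0246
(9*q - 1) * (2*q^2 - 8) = 18*q^3 - 2*q^2 - 72*q + 8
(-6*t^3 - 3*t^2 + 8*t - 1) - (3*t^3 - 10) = -9*t^3 - 3*t^2 + 8*t + 9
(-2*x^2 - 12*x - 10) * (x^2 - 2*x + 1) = -2*x^4 - 8*x^3 + 12*x^2 + 8*x - 10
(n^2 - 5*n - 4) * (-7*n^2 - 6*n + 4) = -7*n^4 + 29*n^3 + 62*n^2 + 4*n - 16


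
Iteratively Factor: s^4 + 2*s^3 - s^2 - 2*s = (s)*(s^3 + 2*s^2 - s - 2) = s*(s - 1)*(s^2 + 3*s + 2) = s*(s - 1)*(s + 1)*(s + 2)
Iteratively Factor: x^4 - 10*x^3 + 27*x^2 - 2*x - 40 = (x - 2)*(x^3 - 8*x^2 + 11*x + 20) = (x - 4)*(x - 2)*(x^2 - 4*x - 5) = (x - 5)*(x - 4)*(x - 2)*(x + 1)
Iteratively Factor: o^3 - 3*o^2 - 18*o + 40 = (o - 5)*(o^2 + 2*o - 8) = (o - 5)*(o - 2)*(o + 4)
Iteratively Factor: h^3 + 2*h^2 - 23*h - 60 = (h + 4)*(h^2 - 2*h - 15) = (h + 3)*(h + 4)*(h - 5)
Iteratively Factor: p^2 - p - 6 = (p - 3)*(p + 2)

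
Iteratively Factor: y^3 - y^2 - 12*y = (y - 4)*(y^2 + 3*y) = (y - 4)*(y + 3)*(y)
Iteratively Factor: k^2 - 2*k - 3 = (k - 3)*(k + 1)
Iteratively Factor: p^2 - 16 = (p + 4)*(p - 4)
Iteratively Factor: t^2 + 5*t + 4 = (t + 4)*(t + 1)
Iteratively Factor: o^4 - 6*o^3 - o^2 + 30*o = (o - 5)*(o^3 - o^2 - 6*o) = o*(o - 5)*(o^2 - o - 6) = o*(o - 5)*(o + 2)*(o - 3)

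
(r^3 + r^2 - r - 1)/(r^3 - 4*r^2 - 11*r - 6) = (r - 1)/(r - 6)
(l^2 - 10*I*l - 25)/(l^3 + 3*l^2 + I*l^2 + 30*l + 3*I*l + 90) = (l - 5*I)/(l^2 + l*(3 + 6*I) + 18*I)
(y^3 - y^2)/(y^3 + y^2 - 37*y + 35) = y^2/(y^2 + 2*y - 35)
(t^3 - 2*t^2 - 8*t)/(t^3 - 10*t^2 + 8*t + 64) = t/(t - 8)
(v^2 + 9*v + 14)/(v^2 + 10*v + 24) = (v^2 + 9*v + 14)/(v^2 + 10*v + 24)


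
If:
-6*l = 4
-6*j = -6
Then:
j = 1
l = -2/3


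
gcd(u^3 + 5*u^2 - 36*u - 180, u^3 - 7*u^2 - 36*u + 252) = u^2 - 36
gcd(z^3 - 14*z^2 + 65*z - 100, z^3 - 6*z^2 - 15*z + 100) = z^2 - 10*z + 25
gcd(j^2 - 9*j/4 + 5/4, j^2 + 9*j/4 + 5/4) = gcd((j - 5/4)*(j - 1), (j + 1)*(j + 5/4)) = 1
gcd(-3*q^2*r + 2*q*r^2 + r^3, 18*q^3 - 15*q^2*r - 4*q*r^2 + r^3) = 3*q^2 - 2*q*r - r^2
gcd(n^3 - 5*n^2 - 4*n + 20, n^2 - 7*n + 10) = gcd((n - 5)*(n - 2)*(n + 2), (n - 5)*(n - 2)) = n^2 - 7*n + 10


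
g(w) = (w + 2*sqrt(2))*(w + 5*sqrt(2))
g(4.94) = 93.31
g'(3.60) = 17.10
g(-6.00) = -3.40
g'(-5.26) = -0.62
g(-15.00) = 96.51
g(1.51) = 37.23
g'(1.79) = 13.48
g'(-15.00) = -20.10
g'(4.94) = 19.78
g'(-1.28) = 7.34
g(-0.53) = 15.03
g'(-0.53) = 8.84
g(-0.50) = 15.30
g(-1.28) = 8.97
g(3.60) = 68.60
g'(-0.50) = 8.90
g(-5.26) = -4.40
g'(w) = 2*w + 7*sqrt(2)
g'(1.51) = 12.92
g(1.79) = 40.92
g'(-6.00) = -2.10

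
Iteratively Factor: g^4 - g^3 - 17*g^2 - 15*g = (g + 1)*(g^3 - 2*g^2 - 15*g) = (g + 1)*(g + 3)*(g^2 - 5*g) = (g - 5)*(g + 1)*(g + 3)*(g)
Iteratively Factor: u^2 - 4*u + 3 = (u - 3)*(u - 1)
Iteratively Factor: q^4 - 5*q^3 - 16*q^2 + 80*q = (q + 4)*(q^3 - 9*q^2 + 20*q) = (q - 5)*(q + 4)*(q^2 - 4*q) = q*(q - 5)*(q + 4)*(q - 4)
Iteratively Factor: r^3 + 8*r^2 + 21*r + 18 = (r + 3)*(r^2 + 5*r + 6) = (r + 2)*(r + 3)*(r + 3)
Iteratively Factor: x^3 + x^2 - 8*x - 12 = (x + 2)*(x^2 - x - 6) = (x + 2)^2*(x - 3)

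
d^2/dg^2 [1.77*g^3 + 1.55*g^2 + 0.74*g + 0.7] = 10.62*g + 3.1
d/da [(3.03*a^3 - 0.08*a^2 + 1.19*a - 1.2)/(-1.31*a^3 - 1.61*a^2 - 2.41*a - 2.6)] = (-4.9831*a^4 - 11.4868*a^3 - 26.2413*a^2 - 3.448*a - 5.986)/(1.7161*a^6 + 4.2182*a^5 + 8.9063*a^4 + 14.5722*a^3 + 14.1801*a^2 + 12.532*a + 6.76)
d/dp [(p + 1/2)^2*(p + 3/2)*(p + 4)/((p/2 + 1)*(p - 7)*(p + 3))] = (4*p^6 - 16*p^5 - 447*p^4 - 2239*p^3 - 4598*p^2 - 3924*p - 1065)/(2*(p^6 - 4*p^5 - 54*p^4 + 32*p^3 + 1009*p^2 + 2436*p + 1764))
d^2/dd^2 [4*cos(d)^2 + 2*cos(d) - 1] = -2*cos(d) - 8*cos(2*d)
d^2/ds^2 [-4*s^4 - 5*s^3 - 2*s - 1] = 6*s*(-8*s - 5)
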